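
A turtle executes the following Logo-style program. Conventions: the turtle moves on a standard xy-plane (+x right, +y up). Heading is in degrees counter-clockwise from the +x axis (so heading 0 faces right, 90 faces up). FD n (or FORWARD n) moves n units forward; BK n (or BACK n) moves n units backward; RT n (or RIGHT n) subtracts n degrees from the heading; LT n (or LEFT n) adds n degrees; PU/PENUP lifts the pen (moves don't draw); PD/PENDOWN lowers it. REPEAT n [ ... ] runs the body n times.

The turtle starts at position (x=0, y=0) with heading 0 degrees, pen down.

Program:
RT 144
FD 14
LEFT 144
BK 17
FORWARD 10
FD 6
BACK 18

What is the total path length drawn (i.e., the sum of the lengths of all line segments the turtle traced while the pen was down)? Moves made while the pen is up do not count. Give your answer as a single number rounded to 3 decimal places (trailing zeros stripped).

Answer: 65

Derivation:
Executing turtle program step by step:
Start: pos=(0,0), heading=0, pen down
RT 144: heading 0 -> 216
FD 14: (0,0) -> (-11.326,-8.229) [heading=216, draw]
LT 144: heading 216 -> 0
BK 17: (-11.326,-8.229) -> (-28.326,-8.229) [heading=0, draw]
FD 10: (-28.326,-8.229) -> (-18.326,-8.229) [heading=0, draw]
FD 6: (-18.326,-8.229) -> (-12.326,-8.229) [heading=0, draw]
BK 18: (-12.326,-8.229) -> (-30.326,-8.229) [heading=0, draw]
Final: pos=(-30.326,-8.229), heading=0, 5 segment(s) drawn

Segment lengths:
  seg 1: (0,0) -> (-11.326,-8.229), length = 14
  seg 2: (-11.326,-8.229) -> (-28.326,-8.229), length = 17
  seg 3: (-28.326,-8.229) -> (-18.326,-8.229), length = 10
  seg 4: (-18.326,-8.229) -> (-12.326,-8.229), length = 6
  seg 5: (-12.326,-8.229) -> (-30.326,-8.229), length = 18
Total = 65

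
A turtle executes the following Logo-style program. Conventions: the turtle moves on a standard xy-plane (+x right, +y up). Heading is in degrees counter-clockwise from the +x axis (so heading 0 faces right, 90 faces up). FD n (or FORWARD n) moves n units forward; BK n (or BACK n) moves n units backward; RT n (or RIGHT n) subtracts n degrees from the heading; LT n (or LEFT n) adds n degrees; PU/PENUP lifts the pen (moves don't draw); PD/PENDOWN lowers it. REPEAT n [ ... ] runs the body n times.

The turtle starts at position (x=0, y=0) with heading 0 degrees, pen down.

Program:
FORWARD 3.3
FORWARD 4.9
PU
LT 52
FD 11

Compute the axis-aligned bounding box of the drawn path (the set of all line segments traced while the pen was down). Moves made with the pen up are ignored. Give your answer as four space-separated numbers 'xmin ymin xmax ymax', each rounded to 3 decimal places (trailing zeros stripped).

Executing turtle program step by step:
Start: pos=(0,0), heading=0, pen down
FD 3.3: (0,0) -> (3.3,0) [heading=0, draw]
FD 4.9: (3.3,0) -> (8.2,0) [heading=0, draw]
PU: pen up
LT 52: heading 0 -> 52
FD 11: (8.2,0) -> (14.972,8.668) [heading=52, move]
Final: pos=(14.972,8.668), heading=52, 2 segment(s) drawn

Segment endpoints: x in {0, 3.3, 8.2}, y in {0}
xmin=0, ymin=0, xmax=8.2, ymax=0

Answer: 0 0 8.2 0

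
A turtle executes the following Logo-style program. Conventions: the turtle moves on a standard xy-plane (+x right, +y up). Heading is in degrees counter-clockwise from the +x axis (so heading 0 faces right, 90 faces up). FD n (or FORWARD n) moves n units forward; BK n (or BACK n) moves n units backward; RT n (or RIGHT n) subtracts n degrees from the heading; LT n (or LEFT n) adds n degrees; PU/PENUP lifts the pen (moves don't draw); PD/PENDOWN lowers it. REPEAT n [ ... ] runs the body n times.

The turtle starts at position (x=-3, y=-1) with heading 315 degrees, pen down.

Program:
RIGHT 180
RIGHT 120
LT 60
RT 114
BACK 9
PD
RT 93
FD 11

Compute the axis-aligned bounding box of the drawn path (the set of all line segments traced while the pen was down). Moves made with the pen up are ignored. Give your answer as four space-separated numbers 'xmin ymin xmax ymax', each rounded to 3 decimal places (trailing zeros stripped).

Executing turtle program step by step:
Start: pos=(-3,-1), heading=315, pen down
RT 180: heading 315 -> 135
RT 120: heading 135 -> 15
LT 60: heading 15 -> 75
RT 114: heading 75 -> 321
BK 9: (-3,-1) -> (-9.994,4.664) [heading=321, draw]
PD: pen down
RT 93: heading 321 -> 228
FD 11: (-9.994,4.664) -> (-17.355,-3.511) [heading=228, draw]
Final: pos=(-17.355,-3.511), heading=228, 2 segment(s) drawn

Segment endpoints: x in {-17.355, -9.994, -3}, y in {-3.511, -1, 4.664}
xmin=-17.355, ymin=-3.511, xmax=-3, ymax=4.664

Answer: -17.355 -3.511 -3 4.664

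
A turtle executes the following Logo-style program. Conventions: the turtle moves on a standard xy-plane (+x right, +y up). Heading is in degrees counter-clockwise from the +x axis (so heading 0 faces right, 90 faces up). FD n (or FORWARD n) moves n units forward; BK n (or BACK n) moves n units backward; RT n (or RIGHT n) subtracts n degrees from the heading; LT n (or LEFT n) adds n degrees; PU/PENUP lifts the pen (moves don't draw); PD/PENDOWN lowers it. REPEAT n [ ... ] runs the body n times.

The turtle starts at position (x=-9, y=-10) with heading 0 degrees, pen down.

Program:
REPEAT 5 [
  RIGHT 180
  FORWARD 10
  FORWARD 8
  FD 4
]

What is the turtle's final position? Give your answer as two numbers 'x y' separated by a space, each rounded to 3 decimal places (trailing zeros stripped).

Executing turtle program step by step:
Start: pos=(-9,-10), heading=0, pen down
REPEAT 5 [
  -- iteration 1/5 --
  RT 180: heading 0 -> 180
  FD 10: (-9,-10) -> (-19,-10) [heading=180, draw]
  FD 8: (-19,-10) -> (-27,-10) [heading=180, draw]
  FD 4: (-27,-10) -> (-31,-10) [heading=180, draw]
  -- iteration 2/5 --
  RT 180: heading 180 -> 0
  FD 10: (-31,-10) -> (-21,-10) [heading=0, draw]
  FD 8: (-21,-10) -> (-13,-10) [heading=0, draw]
  FD 4: (-13,-10) -> (-9,-10) [heading=0, draw]
  -- iteration 3/5 --
  RT 180: heading 0 -> 180
  FD 10: (-9,-10) -> (-19,-10) [heading=180, draw]
  FD 8: (-19,-10) -> (-27,-10) [heading=180, draw]
  FD 4: (-27,-10) -> (-31,-10) [heading=180, draw]
  -- iteration 4/5 --
  RT 180: heading 180 -> 0
  FD 10: (-31,-10) -> (-21,-10) [heading=0, draw]
  FD 8: (-21,-10) -> (-13,-10) [heading=0, draw]
  FD 4: (-13,-10) -> (-9,-10) [heading=0, draw]
  -- iteration 5/5 --
  RT 180: heading 0 -> 180
  FD 10: (-9,-10) -> (-19,-10) [heading=180, draw]
  FD 8: (-19,-10) -> (-27,-10) [heading=180, draw]
  FD 4: (-27,-10) -> (-31,-10) [heading=180, draw]
]
Final: pos=(-31,-10), heading=180, 15 segment(s) drawn

Answer: -31 -10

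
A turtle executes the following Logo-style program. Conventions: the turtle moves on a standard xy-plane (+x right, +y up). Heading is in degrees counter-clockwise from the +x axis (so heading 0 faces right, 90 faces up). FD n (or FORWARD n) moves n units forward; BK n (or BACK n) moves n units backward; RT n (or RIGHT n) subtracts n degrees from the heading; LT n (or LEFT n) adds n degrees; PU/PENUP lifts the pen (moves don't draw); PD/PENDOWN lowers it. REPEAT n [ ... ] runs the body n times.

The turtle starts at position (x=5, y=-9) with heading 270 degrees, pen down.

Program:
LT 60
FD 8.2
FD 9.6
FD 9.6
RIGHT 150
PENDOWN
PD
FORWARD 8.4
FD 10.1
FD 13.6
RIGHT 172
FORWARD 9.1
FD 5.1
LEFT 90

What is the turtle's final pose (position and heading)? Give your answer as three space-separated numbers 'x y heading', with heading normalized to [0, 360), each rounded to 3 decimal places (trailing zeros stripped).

Answer: 10.691 -20.724 98

Derivation:
Executing turtle program step by step:
Start: pos=(5,-9), heading=270, pen down
LT 60: heading 270 -> 330
FD 8.2: (5,-9) -> (12.101,-13.1) [heading=330, draw]
FD 9.6: (12.101,-13.1) -> (20.415,-17.9) [heading=330, draw]
FD 9.6: (20.415,-17.9) -> (28.729,-22.7) [heading=330, draw]
RT 150: heading 330 -> 180
PD: pen down
PD: pen down
FD 8.4: (28.729,-22.7) -> (20.329,-22.7) [heading=180, draw]
FD 10.1: (20.329,-22.7) -> (10.229,-22.7) [heading=180, draw]
FD 13.6: (10.229,-22.7) -> (-3.371,-22.7) [heading=180, draw]
RT 172: heading 180 -> 8
FD 9.1: (-3.371,-22.7) -> (5.641,-21.434) [heading=8, draw]
FD 5.1: (5.641,-21.434) -> (10.691,-20.724) [heading=8, draw]
LT 90: heading 8 -> 98
Final: pos=(10.691,-20.724), heading=98, 8 segment(s) drawn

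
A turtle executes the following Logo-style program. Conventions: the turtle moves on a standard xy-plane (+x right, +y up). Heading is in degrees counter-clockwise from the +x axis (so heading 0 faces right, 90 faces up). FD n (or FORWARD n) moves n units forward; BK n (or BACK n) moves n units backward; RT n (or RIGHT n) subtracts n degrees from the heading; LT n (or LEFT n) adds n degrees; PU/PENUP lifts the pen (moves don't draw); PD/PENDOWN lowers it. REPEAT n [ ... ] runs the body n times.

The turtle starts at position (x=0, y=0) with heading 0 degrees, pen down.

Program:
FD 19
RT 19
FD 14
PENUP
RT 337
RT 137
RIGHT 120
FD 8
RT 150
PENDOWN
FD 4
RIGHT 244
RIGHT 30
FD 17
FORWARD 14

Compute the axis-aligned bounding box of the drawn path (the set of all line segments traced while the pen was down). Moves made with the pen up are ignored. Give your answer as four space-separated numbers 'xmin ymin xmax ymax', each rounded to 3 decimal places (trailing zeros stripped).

Answer: 0 -4.558 55.496 21.506

Derivation:
Executing turtle program step by step:
Start: pos=(0,0), heading=0, pen down
FD 19: (0,0) -> (19,0) [heading=0, draw]
RT 19: heading 0 -> 341
FD 14: (19,0) -> (32.237,-4.558) [heading=341, draw]
PU: pen up
RT 337: heading 341 -> 4
RT 137: heading 4 -> 227
RT 120: heading 227 -> 107
FD 8: (32.237,-4.558) -> (29.898,3.092) [heading=107, move]
RT 150: heading 107 -> 317
PD: pen down
FD 4: (29.898,3.092) -> (32.824,0.364) [heading=317, draw]
RT 244: heading 317 -> 73
RT 30: heading 73 -> 43
FD 17: (32.824,0.364) -> (45.257,11.958) [heading=43, draw]
FD 14: (45.257,11.958) -> (55.496,21.506) [heading=43, draw]
Final: pos=(55.496,21.506), heading=43, 5 segment(s) drawn

Segment endpoints: x in {0, 19, 29.898, 32.237, 32.824, 45.257, 55.496}, y in {-4.558, 0, 0.364, 3.092, 11.958, 21.506}
xmin=0, ymin=-4.558, xmax=55.496, ymax=21.506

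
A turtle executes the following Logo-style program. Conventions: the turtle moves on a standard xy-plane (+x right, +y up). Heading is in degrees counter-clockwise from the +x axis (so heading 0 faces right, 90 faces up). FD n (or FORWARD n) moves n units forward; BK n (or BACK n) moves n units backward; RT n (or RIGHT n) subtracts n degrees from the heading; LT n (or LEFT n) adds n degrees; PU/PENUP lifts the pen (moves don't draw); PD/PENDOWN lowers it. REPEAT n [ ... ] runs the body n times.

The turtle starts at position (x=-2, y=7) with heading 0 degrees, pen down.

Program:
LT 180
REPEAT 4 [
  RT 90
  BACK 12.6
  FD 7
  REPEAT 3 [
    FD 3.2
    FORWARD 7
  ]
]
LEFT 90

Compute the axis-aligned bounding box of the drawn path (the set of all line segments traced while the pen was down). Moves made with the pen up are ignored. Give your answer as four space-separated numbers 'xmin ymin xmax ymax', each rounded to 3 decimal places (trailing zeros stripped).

Executing turtle program step by step:
Start: pos=(-2,7), heading=0, pen down
LT 180: heading 0 -> 180
REPEAT 4 [
  -- iteration 1/4 --
  RT 90: heading 180 -> 90
  BK 12.6: (-2,7) -> (-2,-5.6) [heading=90, draw]
  FD 7: (-2,-5.6) -> (-2,1.4) [heading=90, draw]
  REPEAT 3 [
    -- iteration 1/3 --
    FD 3.2: (-2,1.4) -> (-2,4.6) [heading=90, draw]
    FD 7: (-2,4.6) -> (-2,11.6) [heading=90, draw]
    -- iteration 2/3 --
    FD 3.2: (-2,11.6) -> (-2,14.8) [heading=90, draw]
    FD 7: (-2,14.8) -> (-2,21.8) [heading=90, draw]
    -- iteration 3/3 --
    FD 3.2: (-2,21.8) -> (-2,25) [heading=90, draw]
    FD 7: (-2,25) -> (-2,32) [heading=90, draw]
  ]
  -- iteration 2/4 --
  RT 90: heading 90 -> 0
  BK 12.6: (-2,32) -> (-14.6,32) [heading=0, draw]
  FD 7: (-14.6,32) -> (-7.6,32) [heading=0, draw]
  REPEAT 3 [
    -- iteration 1/3 --
    FD 3.2: (-7.6,32) -> (-4.4,32) [heading=0, draw]
    FD 7: (-4.4,32) -> (2.6,32) [heading=0, draw]
    -- iteration 2/3 --
    FD 3.2: (2.6,32) -> (5.8,32) [heading=0, draw]
    FD 7: (5.8,32) -> (12.8,32) [heading=0, draw]
    -- iteration 3/3 --
    FD 3.2: (12.8,32) -> (16,32) [heading=0, draw]
    FD 7: (16,32) -> (23,32) [heading=0, draw]
  ]
  -- iteration 3/4 --
  RT 90: heading 0 -> 270
  BK 12.6: (23,32) -> (23,44.6) [heading=270, draw]
  FD 7: (23,44.6) -> (23,37.6) [heading=270, draw]
  REPEAT 3 [
    -- iteration 1/3 --
    FD 3.2: (23,37.6) -> (23,34.4) [heading=270, draw]
    FD 7: (23,34.4) -> (23,27.4) [heading=270, draw]
    -- iteration 2/3 --
    FD 3.2: (23,27.4) -> (23,24.2) [heading=270, draw]
    FD 7: (23,24.2) -> (23,17.2) [heading=270, draw]
    -- iteration 3/3 --
    FD 3.2: (23,17.2) -> (23,14) [heading=270, draw]
    FD 7: (23,14) -> (23,7) [heading=270, draw]
  ]
  -- iteration 4/4 --
  RT 90: heading 270 -> 180
  BK 12.6: (23,7) -> (35.6,7) [heading=180, draw]
  FD 7: (35.6,7) -> (28.6,7) [heading=180, draw]
  REPEAT 3 [
    -- iteration 1/3 --
    FD 3.2: (28.6,7) -> (25.4,7) [heading=180, draw]
    FD 7: (25.4,7) -> (18.4,7) [heading=180, draw]
    -- iteration 2/3 --
    FD 3.2: (18.4,7) -> (15.2,7) [heading=180, draw]
    FD 7: (15.2,7) -> (8.2,7) [heading=180, draw]
    -- iteration 3/3 --
    FD 3.2: (8.2,7) -> (5,7) [heading=180, draw]
    FD 7: (5,7) -> (-2,7) [heading=180, draw]
  ]
]
LT 90: heading 180 -> 270
Final: pos=(-2,7), heading=270, 32 segment(s) drawn

Segment endpoints: x in {-14.6, -7.6, -4.4, -2, -2, -2, -2, -2, -2, -2, -2, 2.6, 5, 5.8, 8.2, 12.8, 15.2, 16, 18.4, 23, 25.4, 28.6, 35.6}, y in {-5.6, 1.4, 4.6, 7, 7, 7, 7, 7, 11.6, 14, 14.8, 17.2, 21.8, 24.2, 25, 27.4, 32, 34.4, 37.6, 44.6}
xmin=-14.6, ymin=-5.6, xmax=35.6, ymax=44.6

Answer: -14.6 -5.6 35.6 44.6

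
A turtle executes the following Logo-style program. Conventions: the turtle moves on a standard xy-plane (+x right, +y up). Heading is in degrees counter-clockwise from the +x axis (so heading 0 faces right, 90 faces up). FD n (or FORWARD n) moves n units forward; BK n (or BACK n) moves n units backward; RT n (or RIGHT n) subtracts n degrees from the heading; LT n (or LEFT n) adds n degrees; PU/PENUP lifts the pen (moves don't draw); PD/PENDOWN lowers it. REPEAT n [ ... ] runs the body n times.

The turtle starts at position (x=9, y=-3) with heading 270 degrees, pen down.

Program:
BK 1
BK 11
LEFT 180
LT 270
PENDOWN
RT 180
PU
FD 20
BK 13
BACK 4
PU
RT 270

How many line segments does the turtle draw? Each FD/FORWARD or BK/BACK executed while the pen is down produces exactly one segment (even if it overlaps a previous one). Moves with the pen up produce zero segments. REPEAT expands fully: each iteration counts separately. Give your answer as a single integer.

Answer: 2

Derivation:
Executing turtle program step by step:
Start: pos=(9,-3), heading=270, pen down
BK 1: (9,-3) -> (9,-2) [heading=270, draw]
BK 11: (9,-2) -> (9,9) [heading=270, draw]
LT 180: heading 270 -> 90
LT 270: heading 90 -> 0
PD: pen down
RT 180: heading 0 -> 180
PU: pen up
FD 20: (9,9) -> (-11,9) [heading=180, move]
BK 13: (-11,9) -> (2,9) [heading=180, move]
BK 4: (2,9) -> (6,9) [heading=180, move]
PU: pen up
RT 270: heading 180 -> 270
Final: pos=(6,9), heading=270, 2 segment(s) drawn
Segments drawn: 2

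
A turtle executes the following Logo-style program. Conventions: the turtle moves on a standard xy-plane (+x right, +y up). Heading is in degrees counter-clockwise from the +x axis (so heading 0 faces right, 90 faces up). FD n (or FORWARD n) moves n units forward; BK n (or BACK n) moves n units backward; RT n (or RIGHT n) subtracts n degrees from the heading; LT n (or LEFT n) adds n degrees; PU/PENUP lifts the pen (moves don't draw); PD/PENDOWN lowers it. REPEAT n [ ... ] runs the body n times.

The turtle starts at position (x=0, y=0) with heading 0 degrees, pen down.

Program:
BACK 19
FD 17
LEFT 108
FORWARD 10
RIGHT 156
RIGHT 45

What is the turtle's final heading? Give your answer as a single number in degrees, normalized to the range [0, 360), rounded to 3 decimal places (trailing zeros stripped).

Executing turtle program step by step:
Start: pos=(0,0), heading=0, pen down
BK 19: (0,0) -> (-19,0) [heading=0, draw]
FD 17: (-19,0) -> (-2,0) [heading=0, draw]
LT 108: heading 0 -> 108
FD 10: (-2,0) -> (-5.09,9.511) [heading=108, draw]
RT 156: heading 108 -> 312
RT 45: heading 312 -> 267
Final: pos=(-5.09,9.511), heading=267, 3 segment(s) drawn

Answer: 267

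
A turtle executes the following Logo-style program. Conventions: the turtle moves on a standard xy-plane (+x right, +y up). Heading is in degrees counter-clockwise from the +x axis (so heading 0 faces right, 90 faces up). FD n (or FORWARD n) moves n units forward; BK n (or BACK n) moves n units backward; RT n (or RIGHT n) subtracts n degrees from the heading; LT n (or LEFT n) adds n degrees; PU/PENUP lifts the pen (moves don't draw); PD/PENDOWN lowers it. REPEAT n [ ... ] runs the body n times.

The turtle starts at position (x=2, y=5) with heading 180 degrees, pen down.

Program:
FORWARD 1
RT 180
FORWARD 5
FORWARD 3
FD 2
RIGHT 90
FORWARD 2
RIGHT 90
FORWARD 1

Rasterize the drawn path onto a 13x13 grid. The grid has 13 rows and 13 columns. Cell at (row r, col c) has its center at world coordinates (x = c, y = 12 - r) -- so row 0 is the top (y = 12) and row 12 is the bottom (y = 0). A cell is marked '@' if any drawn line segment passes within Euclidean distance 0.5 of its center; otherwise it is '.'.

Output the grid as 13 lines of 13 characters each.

Answer: .............
.............
.............
.............
.............
.............
.............
.@@@@@@@@@@@.
...........@.
..........@@.
.............
.............
.............

Derivation:
Segment 0: (2,5) -> (1,5)
Segment 1: (1,5) -> (6,5)
Segment 2: (6,5) -> (9,5)
Segment 3: (9,5) -> (11,5)
Segment 4: (11,5) -> (11,3)
Segment 5: (11,3) -> (10,3)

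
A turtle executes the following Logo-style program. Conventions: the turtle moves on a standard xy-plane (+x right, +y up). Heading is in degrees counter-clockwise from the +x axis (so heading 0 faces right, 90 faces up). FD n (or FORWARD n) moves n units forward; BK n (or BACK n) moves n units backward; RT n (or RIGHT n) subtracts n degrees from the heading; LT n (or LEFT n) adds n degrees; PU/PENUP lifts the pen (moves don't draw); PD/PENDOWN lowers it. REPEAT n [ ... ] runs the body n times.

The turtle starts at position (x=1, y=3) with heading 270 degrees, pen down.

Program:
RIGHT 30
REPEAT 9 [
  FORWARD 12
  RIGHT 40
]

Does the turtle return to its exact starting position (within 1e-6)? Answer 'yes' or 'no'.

Executing turtle program step by step:
Start: pos=(1,3), heading=270, pen down
RT 30: heading 270 -> 240
REPEAT 9 [
  -- iteration 1/9 --
  FD 12: (1,3) -> (-5,-7.392) [heading=240, draw]
  RT 40: heading 240 -> 200
  -- iteration 2/9 --
  FD 12: (-5,-7.392) -> (-16.276,-11.497) [heading=200, draw]
  RT 40: heading 200 -> 160
  -- iteration 3/9 --
  FD 12: (-16.276,-11.497) -> (-27.553,-7.392) [heading=160, draw]
  RT 40: heading 160 -> 120
  -- iteration 4/9 --
  FD 12: (-27.553,-7.392) -> (-33.553,3) [heading=120, draw]
  RT 40: heading 120 -> 80
  -- iteration 5/9 --
  FD 12: (-33.553,3) -> (-31.469,14.818) [heading=80, draw]
  RT 40: heading 80 -> 40
  -- iteration 6/9 --
  FD 12: (-31.469,14.818) -> (-22.276,22.531) [heading=40, draw]
  RT 40: heading 40 -> 0
  -- iteration 7/9 --
  FD 12: (-22.276,22.531) -> (-10.276,22.531) [heading=0, draw]
  RT 40: heading 0 -> 320
  -- iteration 8/9 --
  FD 12: (-10.276,22.531) -> (-1.084,14.818) [heading=320, draw]
  RT 40: heading 320 -> 280
  -- iteration 9/9 --
  FD 12: (-1.084,14.818) -> (1,3) [heading=280, draw]
  RT 40: heading 280 -> 240
]
Final: pos=(1,3), heading=240, 9 segment(s) drawn

Start position: (1, 3)
Final position: (1, 3)
Distance = 0; < 1e-6 -> CLOSED

Answer: yes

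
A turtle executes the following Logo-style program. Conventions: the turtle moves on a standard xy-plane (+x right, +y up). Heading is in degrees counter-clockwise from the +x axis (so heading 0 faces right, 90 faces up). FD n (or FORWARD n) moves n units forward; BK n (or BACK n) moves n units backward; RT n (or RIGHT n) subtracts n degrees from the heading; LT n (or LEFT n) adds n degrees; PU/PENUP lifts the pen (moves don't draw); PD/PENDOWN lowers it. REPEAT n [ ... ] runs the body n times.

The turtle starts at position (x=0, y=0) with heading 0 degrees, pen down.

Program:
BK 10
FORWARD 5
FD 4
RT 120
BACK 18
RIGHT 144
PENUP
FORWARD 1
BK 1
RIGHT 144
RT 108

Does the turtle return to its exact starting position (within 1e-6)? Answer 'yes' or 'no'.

Executing turtle program step by step:
Start: pos=(0,0), heading=0, pen down
BK 10: (0,0) -> (-10,0) [heading=0, draw]
FD 5: (-10,0) -> (-5,0) [heading=0, draw]
FD 4: (-5,0) -> (-1,0) [heading=0, draw]
RT 120: heading 0 -> 240
BK 18: (-1,0) -> (8,15.588) [heading=240, draw]
RT 144: heading 240 -> 96
PU: pen up
FD 1: (8,15.588) -> (7.895,16.583) [heading=96, move]
BK 1: (7.895,16.583) -> (8,15.588) [heading=96, move]
RT 144: heading 96 -> 312
RT 108: heading 312 -> 204
Final: pos=(8,15.588), heading=204, 4 segment(s) drawn

Start position: (0, 0)
Final position: (8, 15.588)
Distance = 17.521; >= 1e-6 -> NOT closed

Answer: no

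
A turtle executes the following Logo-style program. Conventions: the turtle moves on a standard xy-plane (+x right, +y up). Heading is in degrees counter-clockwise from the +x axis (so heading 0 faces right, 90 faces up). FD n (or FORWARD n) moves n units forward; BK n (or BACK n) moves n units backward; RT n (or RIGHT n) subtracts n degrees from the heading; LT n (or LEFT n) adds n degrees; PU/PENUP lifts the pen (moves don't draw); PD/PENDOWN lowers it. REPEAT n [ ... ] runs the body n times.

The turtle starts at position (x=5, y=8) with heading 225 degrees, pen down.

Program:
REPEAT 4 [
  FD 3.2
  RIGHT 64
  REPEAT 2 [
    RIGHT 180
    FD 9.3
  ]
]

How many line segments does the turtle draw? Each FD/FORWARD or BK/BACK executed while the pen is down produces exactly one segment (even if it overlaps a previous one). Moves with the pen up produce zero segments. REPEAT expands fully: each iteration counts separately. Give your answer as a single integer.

Executing turtle program step by step:
Start: pos=(5,8), heading=225, pen down
REPEAT 4 [
  -- iteration 1/4 --
  FD 3.2: (5,8) -> (2.737,5.737) [heading=225, draw]
  RT 64: heading 225 -> 161
  REPEAT 2 [
    -- iteration 1/2 --
    RT 180: heading 161 -> 341
    FD 9.3: (2.737,5.737) -> (11.531,2.709) [heading=341, draw]
    -- iteration 2/2 --
    RT 180: heading 341 -> 161
    FD 9.3: (11.531,2.709) -> (2.737,5.737) [heading=161, draw]
  ]
  -- iteration 2/4 --
  FD 3.2: (2.737,5.737) -> (-0.288,6.779) [heading=161, draw]
  RT 64: heading 161 -> 97
  REPEAT 2 [
    -- iteration 1/2 --
    RT 180: heading 97 -> 277
    FD 9.3: (-0.288,6.779) -> (0.845,-2.452) [heading=277, draw]
    -- iteration 2/2 --
    RT 180: heading 277 -> 97
    FD 9.3: (0.845,-2.452) -> (-0.288,6.779) [heading=97, draw]
  ]
  -- iteration 3/4 --
  FD 3.2: (-0.288,6.779) -> (-0.678,9.955) [heading=97, draw]
  RT 64: heading 97 -> 33
  REPEAT 2 [
    -- iteration 1/2 --
    RT 180: heading 33 -> 213
    FD 9.3: (-0.678,9.955) -> (-8.478,4.89) [heading=213, draw]
    -- iteration 2/2 --
    RT 180: heading 213 -> 33
    FD 9.3: (-8.478,4.89) -> (-0.678,9.955) [heading=33, draw]
  ]
  -- iteration 4/4 --
  FD 3.2: (-0.678,9.955) -> (2.005,11.698) [heading=33, draw]
  RT 64: heading 33 -> 329
  REPEAT 2 [
    -- iteration 1/2 --
    RT 180: heading 329 -> 149
    FD 9.3: (2.005,11.698) -> (-5.966,16.488) [heading=149, draw]
    -- iteration 2/2 --
    RT 180: heading 149 -> 329
    FD 9.3: (-5.966,16.488) -> (2.005,11.698) [heading=329, draw]
  ]
]
Final: pos=(2.005,11.698), heading=329, 12 segment(s) drawn
Segments drawn: 12

Answer: 12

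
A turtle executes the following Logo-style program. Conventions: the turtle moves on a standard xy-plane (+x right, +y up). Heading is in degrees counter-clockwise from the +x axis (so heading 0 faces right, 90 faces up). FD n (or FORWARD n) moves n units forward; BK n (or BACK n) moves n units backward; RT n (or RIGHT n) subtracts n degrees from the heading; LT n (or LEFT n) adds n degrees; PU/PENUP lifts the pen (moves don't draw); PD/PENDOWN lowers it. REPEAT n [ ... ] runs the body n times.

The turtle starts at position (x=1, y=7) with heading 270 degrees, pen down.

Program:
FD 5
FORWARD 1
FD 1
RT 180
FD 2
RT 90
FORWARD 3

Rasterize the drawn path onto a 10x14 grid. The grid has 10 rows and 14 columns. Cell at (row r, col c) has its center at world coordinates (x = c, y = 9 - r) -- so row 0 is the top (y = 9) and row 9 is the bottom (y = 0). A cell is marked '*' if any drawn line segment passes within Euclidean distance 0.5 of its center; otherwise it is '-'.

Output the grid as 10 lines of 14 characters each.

Answer: --------------
--------------
-*------------
-*------------
-*------------
-*------------
-*------------
-****---------
-*------------
-*------------

Derivation:
Segment 0: (1,7) -> (1,2)
Segment 1: (1,2) -> (1,1)
Segment 2: (1,1) -> (1,0)
Segment 3: (1,0) -> (1,2)
Segment 4: (1,2) -> (4,2)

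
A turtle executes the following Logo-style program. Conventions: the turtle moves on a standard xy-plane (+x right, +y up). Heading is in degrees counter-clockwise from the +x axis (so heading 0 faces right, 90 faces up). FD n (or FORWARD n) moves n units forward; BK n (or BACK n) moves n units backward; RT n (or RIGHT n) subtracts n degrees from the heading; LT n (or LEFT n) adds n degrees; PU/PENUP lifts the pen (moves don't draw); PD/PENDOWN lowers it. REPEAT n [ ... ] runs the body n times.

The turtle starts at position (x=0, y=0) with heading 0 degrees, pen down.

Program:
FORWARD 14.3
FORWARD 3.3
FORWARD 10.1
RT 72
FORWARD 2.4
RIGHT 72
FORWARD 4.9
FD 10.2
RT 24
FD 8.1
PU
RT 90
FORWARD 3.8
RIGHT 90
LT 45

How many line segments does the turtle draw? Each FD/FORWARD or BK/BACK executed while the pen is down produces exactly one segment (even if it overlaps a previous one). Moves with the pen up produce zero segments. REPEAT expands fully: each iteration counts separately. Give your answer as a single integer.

Answer: 7

Derivation:
Executing turtle program step by step:
Start: pos=(0,0), heading=0, pen down
FD 14.3: (0,0) -> (14.3,0) [heading=0, draw]
FD 3.3: (14.3,0) -> (17.6,0) [heading=0, draw]
FD 10.1: (17.6,0) -> (27.7,0) [heading=0, draw]
RT 72: heading 0 -> 288
FD 2.4: (27.7,0) -> (28.442,-2.283) [heading=288, draw]
RT 72: heading 288 -> 216
FD 4.9: (28.442,-2.283) -> (24.477,-5.163) [heading=216, draw]
FD 10.2: (24.477,-5.163) -> (16.225,-11.158) [heading=216, draw]
RT 24: heading 216 -> 192
FD 8.1: (16.225,-11.158) -> (8.302,-12.842) [heading=192, draw]
PU: pen up
RT 90: heading 192 -> 102
FD 3.8: (8.302,-12.842) -> (7.512,-9.125) [heading=102, move]
RT 90: heading 102 -> 12
LT 45: heading 12 -> 57
Final: pos=(7.512,-9.125), heading=57, 7 segment(s) drawn
Segments drawn: 7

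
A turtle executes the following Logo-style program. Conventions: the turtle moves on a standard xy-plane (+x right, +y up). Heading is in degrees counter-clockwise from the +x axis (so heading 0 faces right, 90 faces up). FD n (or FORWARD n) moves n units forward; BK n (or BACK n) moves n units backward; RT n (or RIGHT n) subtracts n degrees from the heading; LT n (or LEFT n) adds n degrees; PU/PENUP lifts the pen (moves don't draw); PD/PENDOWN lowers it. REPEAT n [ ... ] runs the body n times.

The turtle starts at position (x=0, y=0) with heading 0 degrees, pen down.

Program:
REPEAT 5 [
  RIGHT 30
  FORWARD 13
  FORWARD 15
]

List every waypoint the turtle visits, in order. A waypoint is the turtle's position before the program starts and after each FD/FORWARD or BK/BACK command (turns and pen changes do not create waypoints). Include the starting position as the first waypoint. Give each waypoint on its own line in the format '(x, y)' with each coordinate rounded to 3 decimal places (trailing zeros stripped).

Executing turtle program step by step:
Start: pos=(0,0), heading=0, pen down
REPEAT 5 [
  -- iteration 1/5 --
  RT 30: heading 0 -> 330
  FD 13: (0,0) -> (11.258,-6.5) [heading=330, draw]
  FD 15: (11.258,-6.5) -> (24.249,-14) [heading=330, draw]
  -- iteration 2/5 --
  RT 30: heading 330 -> 300
  FD 13: (24.249,-14) -> (30.749,-25.258) [heading=300, draw]
  FD 15: (30.749,-25.258) -> (38.249,-38.249) [heading=300, draw]
  -- iteration 3/5 --
  RT 30: heading 300 -> 270
  FD 13: (38.249,-38.249) -> (38.249,-51.249) [heading=270, draw]
  FD 15: (38.249,-51.249) -> (38.249,-66.249) [heading=270, draw]
  -- iteration 4/5 --
  RT 30: heading 270 -> 240
  FD 13: (38.249,-66.249) -> (31.749,-77.507) [heading=240, draw]
  FD 15: (31.749,-77.507) -> (24.249,-90.497) [heading=240, draw]
  -- iteration 5/5 --
  RT 30: heading 240 -> 210
  FD 13: (24.249,-90.497) -> (12.99,-96.997) [heading=210, draw]
  FD 15: (12.99,-96.997) -> (0,-104.497) [heading=210, draw]
]
Final: pos=(0,-104.497), heading=210, 10 segment(s) drawn
Waypoints (11 total):
(0, 0)
(11.258, -6.5)
(24.249, -14)
(30.749, -25.258)
(38.249, -38.249)
(38.249, -51.249)
(38.249, -66.249)
(31.749, -77.507)
(24.249, -90.497)
(12.99, -96.997)
(0, -104.497)

Answer: (0, 0)
(11.258, -6.5)
(24.249, -14)
(30.749, -25.258)
(38.249, -38.249)
(38.249, -51.249)
(38.249, -66.249)
(31.749, -77.507)
(24.249, -90.497)
(12.99, -96.997)
(0, -104.497)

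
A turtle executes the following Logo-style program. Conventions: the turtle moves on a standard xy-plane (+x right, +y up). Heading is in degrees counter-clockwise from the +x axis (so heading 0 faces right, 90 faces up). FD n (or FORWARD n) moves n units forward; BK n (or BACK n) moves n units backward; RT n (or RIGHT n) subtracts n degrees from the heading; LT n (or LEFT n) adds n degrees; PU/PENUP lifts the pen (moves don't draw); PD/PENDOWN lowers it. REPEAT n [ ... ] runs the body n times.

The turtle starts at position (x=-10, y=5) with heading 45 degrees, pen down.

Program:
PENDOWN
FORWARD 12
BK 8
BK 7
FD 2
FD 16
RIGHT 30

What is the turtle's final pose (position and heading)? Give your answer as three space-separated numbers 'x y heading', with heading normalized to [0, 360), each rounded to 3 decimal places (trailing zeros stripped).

Executing turtle program step by step:
Start: pos=(-10,5), heading=45, pen down
PD: pen down
FD 12: (-10,5) -> (-1.515,13.485) [heading=45, draw]
BK 8: (-1.515,13.485) -> (-7.172,7.828) [heading=45, draw]
BK 7: (-7.172,7.828) -> (-12.121,2.879) [heading=45, draw]
FD 2: (-12.121,2.879) -> (-10.707,4.293) [heading=45, draw]
FD 16: (-10.707,4.293) -> (0.607,15.607) [heading=45, draw]
RT 30: heading 45 -> 15
Final: pos=(0.607,15.607), heading=15, 5 segment(s) drawn

Answer: 0.607 15.607 15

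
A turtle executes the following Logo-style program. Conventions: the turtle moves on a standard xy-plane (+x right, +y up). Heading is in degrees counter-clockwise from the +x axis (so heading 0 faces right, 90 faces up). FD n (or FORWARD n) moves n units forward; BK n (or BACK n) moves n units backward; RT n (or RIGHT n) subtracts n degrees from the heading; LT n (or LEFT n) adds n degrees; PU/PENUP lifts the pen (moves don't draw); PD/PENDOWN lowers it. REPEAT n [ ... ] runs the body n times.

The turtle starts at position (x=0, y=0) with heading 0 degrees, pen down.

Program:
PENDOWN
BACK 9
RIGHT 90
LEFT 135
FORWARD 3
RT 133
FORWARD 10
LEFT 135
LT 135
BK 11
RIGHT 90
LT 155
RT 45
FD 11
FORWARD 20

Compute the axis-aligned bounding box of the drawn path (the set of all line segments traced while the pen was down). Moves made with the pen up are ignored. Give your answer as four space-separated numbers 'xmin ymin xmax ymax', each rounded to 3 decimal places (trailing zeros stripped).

Answer: -24.279 -19.101 4.464 2.121

Derivation:
Executing turtle program step by step:
Start: pos=(0,0), heading=0, pen down
PD: pen down
BK 9: (0,0) -> (-9,0) [heading=0, draw]
RT 90: heading 0 -> 270
LT 135: heading 270 -> 45
FD 3: (-9,0) -> (-6.879,2.121) [heading=45, draw]
RT 133: heading 45 -> 272
FD 10: (-6.879,2.121) -> (-6.53,-7.873) [heading=272, draw]
LT 135: heading 272 -> 47
LT 135: heading 47 -> 182
BK 11: (-6.53,-7.873) -> (4.464,-7.489) [heading=182, draw]
RT 90: heading 182 -> 92
LT 155: heading 92 -> 247
RT 45: heading 247 -> 202
FD 11: (4.464,-7.489) -> (-5.735,-11.609) [heading=202, draw]
FD 20: (-5.735,-11.609) -> (-24.279,-19.101) [heading=202, draw]
Final: pos=(-24.279,-19.101), heading=202, 6 segment(s) drawn

Segment endpoints: x in {-24.279, -9, -6.879, -6.53, -5.735, 0, 4.464}, y in {-19.101, -11.609, -7.873, -7.489, 0, 2.121}
xmin=-24.279, ymin=-19.101, xmax=4.464, ymax=2.121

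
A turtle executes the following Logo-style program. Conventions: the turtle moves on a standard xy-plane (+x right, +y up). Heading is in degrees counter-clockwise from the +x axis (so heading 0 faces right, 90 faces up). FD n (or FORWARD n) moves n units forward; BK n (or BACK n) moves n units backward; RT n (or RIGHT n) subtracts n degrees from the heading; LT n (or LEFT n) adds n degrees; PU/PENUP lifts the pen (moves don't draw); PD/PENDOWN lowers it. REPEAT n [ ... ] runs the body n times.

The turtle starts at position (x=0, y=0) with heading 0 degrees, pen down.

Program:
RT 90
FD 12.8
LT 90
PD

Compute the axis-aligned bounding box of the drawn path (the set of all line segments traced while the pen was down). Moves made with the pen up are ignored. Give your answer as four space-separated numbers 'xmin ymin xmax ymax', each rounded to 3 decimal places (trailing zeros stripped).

Answer: 0 -12.8 0 0

Derivation:
Executing turtle program step by step:
Start: pos=(0,0), heading=0, pen down
RT 90: heading 0 -> 270
FD 12.8: (0,0) -> (0,-12.8) [heading=270, draw]
LT 90: heading 270 -> 0
PD: pen down
Final: pos=(0,-12.8), heading=0, 1 segment(s) drawn

Segment endpoints: x in {0, 0}, y in {-12.8, 0}
xmin=0, ymin=-12.8, xmax=0, ymax=0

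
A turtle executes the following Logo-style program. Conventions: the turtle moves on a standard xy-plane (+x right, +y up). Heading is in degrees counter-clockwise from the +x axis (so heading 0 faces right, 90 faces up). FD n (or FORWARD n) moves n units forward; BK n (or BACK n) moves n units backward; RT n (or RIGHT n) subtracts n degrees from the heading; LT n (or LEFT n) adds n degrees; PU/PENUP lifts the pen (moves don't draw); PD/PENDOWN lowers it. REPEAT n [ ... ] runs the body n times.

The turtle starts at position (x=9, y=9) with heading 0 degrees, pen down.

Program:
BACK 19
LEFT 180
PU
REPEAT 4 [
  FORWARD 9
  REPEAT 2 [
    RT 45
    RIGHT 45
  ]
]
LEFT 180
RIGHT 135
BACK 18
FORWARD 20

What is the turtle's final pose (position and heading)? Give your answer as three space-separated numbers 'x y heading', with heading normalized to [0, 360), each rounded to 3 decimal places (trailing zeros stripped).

Answer: -11.414 7.586 225

Derivation:
Executing turtle program step by step:
Start: pos=(9,9), heading=0, pen down
BK 19: (9,9) -> (-10,9) [heading=0, draw]
LT 180: heading 0 -> 180
PU: pen up
REPEAT 4 [
  -- iteration 1/4 --
  FD 9: (-10,9) -> (-19,9) [heading=180, move]
  REPEAT 2 [
    -- iteration 1/2 --
    RT 45: heading 180 -> 135
    RT 45: heading 135 -> 90
    -- iteration 2/2 --
    RT 45: heading 90 -> 45
    RT 45: heading 45 -> 0
  ]
  -- iteration 2/4 --
  FD 9: (-19,9) -> (-10,9) [heading=0, move]
  REPEAT 2 [
    -- iteration 1/2 --
    RT 45: heading 0 -> 315
    RT 45: heading 315 -> 270
    -- iteration 2/2 --
    RT 45: heading 270 -> 225
    RT 45: heading 225 -> 180
  ]
  -- iteration 3/4 --
  FD 9: (-10,9) -> (-19,9) [heading=180, move]
  REPEAT 2 [
    -- iteration 1/2 --
    RT 45: heading 180 -> 135
    RT 45: heading 135 -> 90
    -- iteration 2/2 --
    RT 45: heading 90 -> 45
    RT 45: heading 45 -> 0
  ]
  -- iteration 4/4 --
  FD 9: (-19,9) -> (-10,9) [heading=0, move]
  REPEAT 2 [
    -- iteration 1/2 --
    RT 45: heading 0 -> 315
    RT 45: heading 315 -> 270
    -- iteration 2/2 --
    RT 45: heading 270 -> 225
    RT 45: heading 225 -> 180
  ]
]
LT 180: heading 180 -> 0
RT 135: heading 0 -> 225
BK 18: (-10,9) -> (2.728,21.728) [heading=225, move]
FD 20: (2.728,21.728) -> (-11.414,7.586) [heading=225, move]
Final: pos=(-11.414,7.586), heading=225, 1 segment(s) drawn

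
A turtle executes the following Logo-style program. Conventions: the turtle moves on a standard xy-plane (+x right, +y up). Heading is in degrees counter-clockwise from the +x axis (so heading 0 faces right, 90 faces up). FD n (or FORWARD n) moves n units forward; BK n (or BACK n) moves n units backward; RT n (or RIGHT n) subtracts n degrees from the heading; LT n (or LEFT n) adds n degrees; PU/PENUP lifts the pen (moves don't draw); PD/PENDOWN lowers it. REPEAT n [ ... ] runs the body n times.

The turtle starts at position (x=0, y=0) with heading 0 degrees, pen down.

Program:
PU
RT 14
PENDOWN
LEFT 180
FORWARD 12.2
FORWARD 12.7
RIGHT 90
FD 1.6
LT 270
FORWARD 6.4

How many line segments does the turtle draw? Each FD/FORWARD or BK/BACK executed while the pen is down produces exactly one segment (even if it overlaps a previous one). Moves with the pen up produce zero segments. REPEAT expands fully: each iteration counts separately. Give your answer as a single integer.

Answer: 4

Derivation:
Executing turtle program step by step:
Start: pos=(0,0), heading=0, pen down
PU: pen up
RT 14: heading 0 -> 346
PD: pen down
LT 180: heading 346 -> 166
FD 12.2: (0,0) -> (-11.838,2.951) [heading=166, draw]
FD 12.7: (-11.838,2.951) -> (-24.16,6.024) [heading=166, draw]
RT 90: heading 166 -> 76
FD 1.6: (-24.16,6.024) -> (-23.773,7.576) [heading=76, draw]
LT 270: heading 76 -> 346
FD 6.4: (-23.773,7.576) -> (-17.563,6.028) [heading=346, draw]
Final: pos=(-17.563,6.028), heading=346, 4 segment(s) drawn
Segments drawn: 4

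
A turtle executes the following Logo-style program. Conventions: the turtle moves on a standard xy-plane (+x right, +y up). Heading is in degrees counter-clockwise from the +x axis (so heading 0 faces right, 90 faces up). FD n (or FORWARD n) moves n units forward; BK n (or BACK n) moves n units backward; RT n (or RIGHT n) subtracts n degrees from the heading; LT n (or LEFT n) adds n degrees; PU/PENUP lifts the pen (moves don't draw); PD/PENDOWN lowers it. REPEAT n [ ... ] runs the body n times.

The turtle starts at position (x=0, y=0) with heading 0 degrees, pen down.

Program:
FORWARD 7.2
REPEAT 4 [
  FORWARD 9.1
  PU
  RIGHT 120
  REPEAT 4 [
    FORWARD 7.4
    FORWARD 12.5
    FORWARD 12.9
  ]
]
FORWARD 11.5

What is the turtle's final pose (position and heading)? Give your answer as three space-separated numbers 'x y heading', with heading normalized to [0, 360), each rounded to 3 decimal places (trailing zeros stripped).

Answer: -55.05 -123.582 240

Derivation:
Executing turtle program step by step:
Start: pos=(0,0), heading=0, pen down
FD 7.2: (0,0) -> (7.2,0) [heading=0, draw]
REPEAT 4 [
  -- iteration 1/4 --
  FD 9.1: (7.2,0) -> (16.3,0) [heading=0, draw]
  PU: pen up
  RT 120: heading 0 -> 240
  REPEAT 4 [
    -- iteration 1/4 --
    FD 7.4: (16.3,0) -> (12.6,-6.409) [heading=240, move]
    FD 12.5: (12.6,-6.409) -> (6.35,-17.234) [heading=240, move]
    FD 12.9: (6.35,-17.234) -> (-0.1,-28.406) [heading=240, move]
    -- iteration 2/4 --
    FD 7.4: (-0.1,-28.406) -> (-3.8,-34.814) [heading=240, move]
    FD 12.5: (-3.8,-34.814) -> (-10.05,-45.64) [heading=240, move]
    FD 12.9: (-10.05,-45.64) -> (-16.5,-56.811) [heading=240, move]
    -- iteration 3/4 --
    FD 7.4: (-16.5,-56.811) -> (-20.2,-63.22) [heading=240, move]
    FD 12.5: (-20.2,-63.22) -> (-26.45,-74.045) [heading=240, move]
    FD 12.9: (-26.45,-74.045) -> (-32.9,-85.217) [heading=240, move]
    -- iteration 4/4 --
    FD 7.4: (-32.9,-85.217) -> (-36.6,-91.625) [heading=240, move]
    FD 12.5: (-36.6,-91.625) -> (-42.85,-102.451) [heading=240, move]
    FD 12.9: (-42.85,-102.451) -> (-49.3,-113.623) [heading=240, move]
  ]
  -- iteration 2/4 --
  FD 9.1: (-49.3,-113.623) -> (-53.85,-121.503) [heading=240, move]
  PU: pen up
  RT 120: heading 240 -> 120
  REPEAT 4 [
    -- iteration 1/4 --
    FD 7.4: (-53.85,-121.503) -> (-57.55,-115.095) [heading=120, move]
    FD 12.5: (-57.55,-115.095) -> (-63.8,-104.269) [heading=120, move]
    FD 12.9: (-63.8,-104.269) -> (-70.25,-93.098) [heading=120, move]
    -- iteration 2/4 --
    FD 7.4: (-70.25,-93.098) -> (-73.95,-86.689) [heading=120, move]
    FD 12.5: (-73.95,-86.689) -> (-80.2,-75.864) [heading=120, move]
    FD 12.9: (-80.2,-75.864) -> (-86.65,-64.692) [heading=120, move]
    -- iteration 3/4 --
    FD 7.4: (-86.65,-64.692) -> (-90.35,-58.284) [heading=120, move]
    FD 12.5: (-90.35,-58.284) -> (-96.6,-47.458) [heading=120, move]
    FD 12.9: (-96.6,-47.458) -> (-103.05,-36.286) [heading=120, move]
    -- iteration 4/4 --
    FD 7.4: (-103.05,-36.286) -> (-106.75,-29.878) [heading=120, move]
    FD 12.5: (-106.75,-29.878) -> (-113,-19.053) [heading=120, move]
    FD 12.9: (-113,-19.053) -> (-119.45,-7.881) [heading=120, move]
  ]
  -- iteration 3/4 --
  FD 9.1: (-119.45,-7.881) -> (-124,0) [heading=120, move]
  PU: pen up
  RT 120: heading 120 -> 0
  REPEAT 4 [
    -- iteration 1/4 --
    FD 7.4: (-124,0) -> (-116.6,0) [heading=0, move]
    FD 12.5: (-116.6,0) -> (-104.1,0) [heading=0, move]
    FD 12.9: (-104.1,0) -> (-91.2,0) [heading=0, move]
    -- iteration 2/4 --
    FD 7.4: (-91.2,0) -> (-83.8,0) [heading=0, move]
    FD 12.5: (-83.8,0) -> (-71.3,0) [heading=0, move]
    FD 12.9: (-71.3,0) -> (-58.4,0) [heading=0, move]
    -- iteration 3/4 --
    FD 7.4: (-58.4,0) -> (-51,0) [heading=0, move]
    FD 12.5: (-51,0) -> (-38.5,0) [heading=0, move]
    FD 12.9: (-38.5,0) -> (-25.6,0) [heading=0, move]
    -- iteration 4/4 --
    FD 7.4: (-25.6,0) -> (-18.2,0) [heading=0, move]
    FD 12.5: (-18.2,0) -> (-5.7,0) [heading=0, move]
    FD 12.9: (-5.7,0) -> (7.2,0) [heading=0, move]
  ]
  -- iteration 4/4 --
  FD 9.1: (7.2,0) -> (16.3,0) [heading=0, move]
  PU: pen up
  RT 120: heading 0 -> 240
  REPEAT 4 [
    -- iteration 1/4 --
    FD 7.4: (16.3,0) -> (12.6,-6.409) [heading=240, move]
    FD 12.5: (12.6,-6.409) -> (6.35,-17.234) [heading=240, move]
    FD 12.9: (6.35,-17.234) -> (-0.1,-28.406) [heading=240, move]
    -- iteration 2/4 --
    FD 7.4: (-0.1,-28.406) -> (-3.8,-34.814) [heading=240, move]
    FD 12.5: (-3.8,-34.814) -> (-10.05,-45.64) [heading=240, move]
    FD 12.9: (-10.05,-45.64) -> (-16.5,-56.811) [heading=240, move]
    -- iteration 3/4 --
    FD 7.4: (-16.5,-56.811) -> (-20.2,-63.22) [heading=240, move]
    FD 12.5: (-20.2,-63.22) -> (-26.45,-74.045) [heading=240, move]
    FD 12.9: (-26.45,-74.045) -> (-32.9,-85.217) [heading=240, move]
    -- iteration 4/4 --
    FD 7.4: (-32.9,-85.217) -> (-36.6,-91.625) [heading=240, move]
    FD 12.5: (-36.6,-91.625) -> (-42.85,-102.451) [heading=240, move]
    FD 12.9: (-42.85,-102.451) -> (-49.3,-113.623) [heading=240, move]
  ]
]
FD 11.5: (-49.3,-113.623) -> (-55.05,-123.582) [heading=240, move]
Final: pos=(-55.05,-123.582), heading=240, 2 segment(s) drawn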